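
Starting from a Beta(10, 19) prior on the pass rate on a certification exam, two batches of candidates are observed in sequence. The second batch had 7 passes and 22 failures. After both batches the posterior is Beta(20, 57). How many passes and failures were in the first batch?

3 passes and 16 failures

Because Beta–binomial updating is additive in the counts, the combined data contributed (α_post−α_prior, β_post−β_prior) successes and failures.
Total across both batches: 20−10=10 passes, 57−19=38 failures.
Subtract the second batch: 10−7=3 passes and 38−22=16 failures.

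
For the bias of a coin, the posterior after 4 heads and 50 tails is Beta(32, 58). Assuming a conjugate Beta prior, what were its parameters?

Beta is conjugate to the binomial likelihood: posterior = Beta(a+s, b+f).
Subtract the data counts: 32−4=28, 58−50=8.

Beta(28, 8)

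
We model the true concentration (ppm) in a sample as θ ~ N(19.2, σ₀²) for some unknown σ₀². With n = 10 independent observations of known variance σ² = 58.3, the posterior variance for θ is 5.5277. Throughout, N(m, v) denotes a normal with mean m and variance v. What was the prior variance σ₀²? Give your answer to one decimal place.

Posterior precision equals prior precision plus data precision: 1/σ_n² = 1/σ₀² + n/σ².
So 1/σ₀² = 1/5.5277 − 10/58.3 = 0.180907 − 0.171527 = 0.009380.
Hence σ₀² = 1/0.009380 ≈ 106.6.

σ₀² = 106.6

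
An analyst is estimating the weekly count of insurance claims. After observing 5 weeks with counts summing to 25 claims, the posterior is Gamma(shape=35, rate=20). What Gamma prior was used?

Gamma(shape=10, rate=15)

A Gamma(α, β) prior (rate parametrization) on a Poisson rate with n observations summing to S gives posterior Gamma(α+S, β+n).
So α = 35 − 25 = 10 and β = 20 − 5 = 15.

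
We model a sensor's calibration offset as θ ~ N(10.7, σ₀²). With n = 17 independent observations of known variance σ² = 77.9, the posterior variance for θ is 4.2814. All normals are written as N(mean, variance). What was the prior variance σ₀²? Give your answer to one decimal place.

σ₀² = 65.2

For the Normal–Normal model with known σ², precisions add: τ_n = τ₀ + n/σ².
So 1/σ₀² = 1/4.2814 − 17/77.9 = 0.233568 − 0.218228 = 0.015340.
Hence σ₀² = 1/0.015340 ≈ 65.2.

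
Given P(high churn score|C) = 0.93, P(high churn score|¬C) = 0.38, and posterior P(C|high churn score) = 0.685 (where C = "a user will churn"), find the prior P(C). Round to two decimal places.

Bayes' rule in odds form gives O(C|E) = O(C)·[P(E|C)/P(E|¬C)], hence O(C) = O(C|E)/LR.
Posterior odds = 0.685/(1−0.685) = 2.1746. LR = 0.93/0.38 = 2.4474.
Prior odds = 2.1746/2.4474 = 0.8885, so P(C) = 0.8885/(1+0.8885) ≈ 0.47.

P(C) = 0.47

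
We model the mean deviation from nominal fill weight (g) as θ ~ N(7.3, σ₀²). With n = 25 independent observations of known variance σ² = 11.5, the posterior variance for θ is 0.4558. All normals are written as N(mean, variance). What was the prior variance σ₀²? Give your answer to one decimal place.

For the Normal–Normal model with known σ², precisions add: τ_n = τ₀ + n/σ².
So 1/σ₀² = 1/0.4558 − 25/11.5 = 2.193945 − 2.173913 = 0.020032.
Hence σ₀² = 1/0.020032 ≈ 49.9.

σ₀² = 49.9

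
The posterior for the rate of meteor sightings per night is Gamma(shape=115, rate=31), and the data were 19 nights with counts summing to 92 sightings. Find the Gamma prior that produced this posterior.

Gamma(shape=23, rate=12)

Gamma–Poisson conjugacy: posterior shape = α + Σxᵢ, posterior rate = β + n.
So α = 115 − 92 = 23 and β = 31 − 19 = 12.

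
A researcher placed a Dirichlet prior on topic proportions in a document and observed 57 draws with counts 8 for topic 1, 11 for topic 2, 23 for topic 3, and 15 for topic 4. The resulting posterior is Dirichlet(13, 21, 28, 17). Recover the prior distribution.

Dirichlet(5, 10, 5, 2)

For a Dirichlet(α) prior with multinomial counts c, the posterior is Dirichlet(α + c) componentwise.
Subtract each count from the matching posterior parameter: 13−8=5, 21−11=10, 28−23=5, 17−15=2.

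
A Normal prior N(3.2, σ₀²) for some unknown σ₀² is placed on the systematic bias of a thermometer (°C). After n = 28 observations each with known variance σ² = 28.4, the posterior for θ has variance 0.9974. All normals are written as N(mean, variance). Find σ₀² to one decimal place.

For the Normal–Normal model with known σ², precisions add: τ_n = τ₀ + n/σ².
So 1/σ₀² = 1/0.9974 − 28/28.4 = 1.002607 − 0.985915 = 0.016692.
Hence σ₀² = 1/0.016692 ≈ 59.9.

σ₀² = 59.9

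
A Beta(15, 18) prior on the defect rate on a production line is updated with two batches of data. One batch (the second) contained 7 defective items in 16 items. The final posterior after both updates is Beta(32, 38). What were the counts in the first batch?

10 defective items and 11 good items

Sequential conjugate updates are equivalent to a single update on the pooled data, so total successes = posterior α − prior α and total failures = posterior β − prior β.
Total across both batches: 32−15=17 defective items, 38−18=20 good items.
Subtract the second batch: 17−7=10 defective items and 20−9=11 good items.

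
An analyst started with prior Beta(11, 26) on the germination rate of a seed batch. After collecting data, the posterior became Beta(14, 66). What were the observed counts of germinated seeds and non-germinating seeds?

3 germinated seeds and 40 non-germinating seeds

Beta is conjugate to the binomial likelihood: posterior = Beta(α+s, β+f).
Match parameters: s=14−11=3, f=66−26=40.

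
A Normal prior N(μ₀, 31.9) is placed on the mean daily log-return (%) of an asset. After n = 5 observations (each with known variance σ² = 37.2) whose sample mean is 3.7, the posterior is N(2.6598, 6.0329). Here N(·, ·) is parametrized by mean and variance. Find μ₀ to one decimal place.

μ₀ = -1.8

With known observation variance, the Normal–Normal posterior has precision τ_n = τ₀ + n/σ² and mean μ_n = (τ₀μ₀ + (n/σ²)x̄)/τ_n.
Here τ₀ = 1/31.9 = 0.031348 and τ_data = 5/37.2 = 0.134409, so τ_n = 0.165757.
Rearranging for μ₀: μ₀ = (μ_n·τ_n − τ_data·x̄)/τ₀ = (2.6598·0.165757 − 0.134409·3.7) / 0.031348 = -0.056433/0.031348 ≈ -1.8.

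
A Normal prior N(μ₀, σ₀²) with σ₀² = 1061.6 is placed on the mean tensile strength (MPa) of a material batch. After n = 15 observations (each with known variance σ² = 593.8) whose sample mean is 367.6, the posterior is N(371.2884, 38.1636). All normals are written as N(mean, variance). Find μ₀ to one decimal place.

With known observation variance, the Normal–Normal posterior has precision τ_n = τ₀ + n/σ² and mean μ_n = (τ₀μ₀ + (n/σ²)x̄)/τ_n.
Here τ₀ = 1/1061.6 = 0.000942 and τ_data = 15/593.8 = 0.025261, so τ_n = 0.026203.
Rearranging for μ₀: μ₀ = (μ_n·τ_n − τ_data·x̄)/τ₀ = (371.2884·0.026203 − 0.025261·367.6) / 0.000942 = 0.442926/0.000942 ≈ 470.2.

μ₀ = 470.2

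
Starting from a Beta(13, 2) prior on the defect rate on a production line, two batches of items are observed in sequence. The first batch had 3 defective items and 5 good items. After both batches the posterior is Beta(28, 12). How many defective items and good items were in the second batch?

Because Beta–binomial updating is additive in the counts, the combined data contributed (α_post−α_prior, β_post−β_prior) successes and failures.
Total across both batches: 28−13=15 defective items, 12−2=10 good items.
Subtract the first batch: 15−3=12 defective items and 10−5=5 good items.

12 defective items and 5 good items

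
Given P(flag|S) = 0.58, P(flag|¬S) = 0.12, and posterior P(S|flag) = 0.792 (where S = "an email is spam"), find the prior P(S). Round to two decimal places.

P(S) = 0.44

Bayes' rule in odds form gives O(S|E) = O(S)·[P(E|S)/P(E|¬S)], hence O(S) = O(S|E)/LR.
Posterior odds = 0.792/(1−0.792) = 3.8077. LR = 0.58/0.12 = 4.8333.
Prior odds = 3.8077/4.8333 = 0.7878, so P(S) = 0.7878/(1+0.7878) ≈ 0.44.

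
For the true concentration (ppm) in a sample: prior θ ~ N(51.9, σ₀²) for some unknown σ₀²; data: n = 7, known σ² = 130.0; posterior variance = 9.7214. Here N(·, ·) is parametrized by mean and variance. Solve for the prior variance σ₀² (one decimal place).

For the Normal–Normal model with known σ², precisions add: τ_n = τ₀ + n/σ².
So 1/σ₀² = 1/9.7214 − 7/130.0 = 0.102866 − 0.053846 = 0.049020.
Hence σ₀² = 1/0.049020 ≈ 20.4.

σ₀² = 20.4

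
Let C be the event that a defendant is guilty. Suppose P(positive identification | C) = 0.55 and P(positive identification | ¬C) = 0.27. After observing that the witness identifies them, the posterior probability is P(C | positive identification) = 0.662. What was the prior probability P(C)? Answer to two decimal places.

In odds form, posterior odds = prior odds × likelihood ratio, so prior odds = posterior odds ÷ LR.
Posterior odds = 0.662/(1−0.662) = 1.9586. LR = 0.55/0.27 = 2.0370.
Prior odds = 1.9586/2.0370 = 0.9615, so P(C) = 0.9615/(1+0.9615) ≈ 0.49.

P(C) = 0.49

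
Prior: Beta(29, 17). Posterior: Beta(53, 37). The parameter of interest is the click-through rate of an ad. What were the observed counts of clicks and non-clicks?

Under Beta–binomial conjugacy the posterior parameters are (α+s, β+f).
So s = 53 − 29 = 24 and f = 37 − 17 = 20.

24 clicks and 20 non-clicks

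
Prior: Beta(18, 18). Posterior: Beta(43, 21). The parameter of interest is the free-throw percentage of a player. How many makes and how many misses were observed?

Beta is conjugate to the binomial likelihood: posterior = Beta(α+s, β+f).
So s = 43 − 18 = 25 and f = 21 − 18 = 3.

25 makes and 3 misses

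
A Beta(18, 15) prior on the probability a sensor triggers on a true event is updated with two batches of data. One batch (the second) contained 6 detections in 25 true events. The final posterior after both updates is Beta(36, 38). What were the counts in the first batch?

Sequential conjugate updates are equivalent to a single update on the pooled data, so total successes = posterior α − prior α and total failures = posterior β − prior β.
Total across both batches: 36−18=18 detections, 38−15=23 misses.
Subtract the second batch: 18−6=12 detections and 23−19=4 misses.

12 detections and 4 misses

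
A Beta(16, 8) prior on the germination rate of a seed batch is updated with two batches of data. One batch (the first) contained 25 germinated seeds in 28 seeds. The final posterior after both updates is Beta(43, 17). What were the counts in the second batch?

2 germinated seeds and 6 non-germinating seeds

Because Beta–binomial updating is additive in the counts, the combined data contributed (α_post−α_prior, β_post−β_prior) successes and failures.
Total across both batches: 43−16=27 germinated seeds, 17−8=9 non-germinating seeds.
Subtract the first batch: 27−25=2 germinated seeds and 9−3=6 non-germinating seeds.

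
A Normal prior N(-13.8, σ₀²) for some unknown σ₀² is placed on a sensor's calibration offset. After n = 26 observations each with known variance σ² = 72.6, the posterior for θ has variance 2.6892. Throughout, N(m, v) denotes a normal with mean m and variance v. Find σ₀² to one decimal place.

Posterior precision equals prior precision plus data precision: 1/σ_n² = 1/σ₀² + n/σ².
So 1/σ₀² = 1/2.6892 − 26/72.6 = 0.371858 − 0.358127 = 0.013731.
Hence σ₀² = 1/0.013731 ≈ 72.8.

σ₀² = 72.8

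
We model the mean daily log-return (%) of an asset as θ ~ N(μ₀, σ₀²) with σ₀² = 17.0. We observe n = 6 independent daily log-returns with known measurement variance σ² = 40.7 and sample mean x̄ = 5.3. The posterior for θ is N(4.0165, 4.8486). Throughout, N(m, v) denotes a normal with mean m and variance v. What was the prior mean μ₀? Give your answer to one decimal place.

With known observation variance, the Normal–Normal posterior has precision τ_n = τ₀ + n/σ² and mean μ_n = (τ₀μ₀ + (n/σ²)x̄)/τ_n.
Here τ₀ = 1/17.0 = 0.058824 and τ_data = 6/40.7 = 0.147420, so τ_n = 0.206244.
Rearranging for μ₀: μ₀ = (μ_n·τ_n − τ_data·x̄)/τ₀ = (4.0165·0.206244 − 0.147420·5.3) / 0.058824 = 0.047053/0.058824 ≈ 0.8.

μ₀ = 0.8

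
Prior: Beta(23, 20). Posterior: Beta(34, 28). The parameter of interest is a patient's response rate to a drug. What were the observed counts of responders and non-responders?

11 responders and 8 non-responders

Beta is conjugate to the binomial likelihood: posterior = Beta(α+s, β+f).
So s = 34 − 23 = 11 and f = 28 − 20 = 8.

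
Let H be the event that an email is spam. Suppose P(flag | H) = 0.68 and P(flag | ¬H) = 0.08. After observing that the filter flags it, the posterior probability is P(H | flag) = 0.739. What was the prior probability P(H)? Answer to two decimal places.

P(H) = 0.25

Bayes' rule in odds form gives O(H|E) = O(H)·[P(E|H)/P(E|¬H)], hence O(H) = O(H|E)/LR.
Posterior odds = 0.739/(1−0.739) = 2.8314. LR = 0.68/0.08 = 8.5000.
Prior odds = 2.8314/8.5000 = 0.3331, so P(H) = 0.3331/(1+0.3331) ≈ 0.25.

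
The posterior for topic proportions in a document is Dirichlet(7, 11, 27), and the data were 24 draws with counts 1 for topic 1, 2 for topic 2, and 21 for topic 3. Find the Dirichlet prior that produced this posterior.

For a Dirichlet(α) prior with multinomial counts c, the posterior is Dirichlet(α + c) componentwise.
Subtract each count from the matching posterior parameter: 7−1=6, 11−2=9, 27−21=6.

Dirichlet(6, 9, 6)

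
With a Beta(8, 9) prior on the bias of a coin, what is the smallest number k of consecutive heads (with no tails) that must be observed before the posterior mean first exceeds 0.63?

After k heads and 0 tails the posterior is Beta(8+k, 9), with mean (8+k)/(8+9+k).
Set (8+k)/(17+k) > 0.63 and solve: k > (0.63·17 − 8)/(1 − 0.63) = 7.324.
The smallest integer exceeding 7.324 is 8.

k = 8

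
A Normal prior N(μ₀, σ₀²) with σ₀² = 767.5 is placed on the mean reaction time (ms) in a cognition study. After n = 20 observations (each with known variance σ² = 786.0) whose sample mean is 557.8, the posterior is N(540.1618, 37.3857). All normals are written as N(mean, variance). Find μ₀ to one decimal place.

μ₀ = 195.7

The posterior mean is a precision-weighted average: μ_n = (τ₀μ₀ + τ_data·x̄)/(τ₀+τ_data), with τ₀=1/σ₀² and τ_data=n/σ².
Here τ₀ = 1/767.5 = 0.001303 and τ_data = 20/786.0 = 0.025445, so τ_n = 0.026748.
Rearranging for μ₀: μ₀ = (μ_n·τ_n − τ_data·x̄)/τ₀ = (540.1618·0.026748 − 0.025445·557.8) / 0.001303 = 0.255027/0.001303 ≈ 195.7.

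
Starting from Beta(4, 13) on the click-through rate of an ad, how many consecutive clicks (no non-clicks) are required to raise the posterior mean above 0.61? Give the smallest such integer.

After k clicks and 0 non-clicks the posterior is Beta(4+k, 13), with mean (4+k)/(4+13+k).
Set (4+k)/(17+k) > 0.61 and solve: k > (0.61·17 − 4)/(1 − 0.61) = 16.333.
The smallest integer exceeding 16.333 is 17, and checking k=17: (21)/(34) = 0.6176 > 0.61.

k = 17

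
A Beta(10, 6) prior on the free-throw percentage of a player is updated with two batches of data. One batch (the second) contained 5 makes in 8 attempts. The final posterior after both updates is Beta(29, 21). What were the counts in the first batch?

14 makes and 12 misses

Because Beta–binomial updating is additive in the counts, the combined data contributed (α_post−α_prior, β_post−β_prior) successes and failures.
Total across both batches: 29−10=19 makes, 21−6=15 misses.
Subtract the second batch: 19−5=14 makes and 15−3=12 misses.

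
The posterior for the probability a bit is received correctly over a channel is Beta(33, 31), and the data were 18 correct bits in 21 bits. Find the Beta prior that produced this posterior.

Beta(15, 28)

Beta is conjugate to the binomial likelihood: posterior = Beta(α+s, β+f).
Subtract the data counts: 33−18=15, 31−3=28.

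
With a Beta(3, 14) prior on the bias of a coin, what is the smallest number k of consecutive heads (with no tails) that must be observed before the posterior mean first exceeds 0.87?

k = 91

After k heads and 0 tails the posterior is Beta(3+k, 14), with mean (3+k)/(3+14+k).
Set (3+k)/(17+k) > 0.87 and solve: k > (0.87·17 − 3)/(1 − 0.87) = 90.692.
The smallest integer exceeding 90.692 is 91, and checking k=91: (94)/(108) = 0.8704 > 0.87.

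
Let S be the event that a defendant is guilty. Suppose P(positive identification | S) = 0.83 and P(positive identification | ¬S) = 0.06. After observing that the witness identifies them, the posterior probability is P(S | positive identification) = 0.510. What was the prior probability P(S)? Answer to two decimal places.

In odds form, posterior odds = prior odds × likelihood ratio, so prior odds = posterior odds ÷ LR.
Posterior odds = 0.510/(1−0.510) = 1.0408. LR = 0.83/0.06 = 13.8333.
Prior odds = 1.0408/13.8333 = 0.0752, so P(S) = 0.0752/(1+0.0752) ≈ 0.07.

P(S) = 0.07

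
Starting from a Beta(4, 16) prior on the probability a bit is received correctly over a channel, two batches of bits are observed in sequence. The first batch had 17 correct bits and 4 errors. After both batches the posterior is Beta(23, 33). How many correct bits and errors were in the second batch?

2 correct bits and 13 errors

Sequential conjugate updates are equivalent to a single update on the pooled data, so total successes = posterior α − prior α and total failures = posterior β − prior β.
Total across both batches: 23−4=19 correct bits, 33−16=17 errors.
Subtract the first batch: 19−17=2 correct bits and 17−4=13 errors.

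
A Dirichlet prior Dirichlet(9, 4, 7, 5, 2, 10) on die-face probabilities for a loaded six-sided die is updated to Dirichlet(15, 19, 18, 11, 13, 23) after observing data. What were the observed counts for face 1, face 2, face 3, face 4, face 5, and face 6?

counts (6, 15, 11, 6, 11, 13)

For a Dirichlet(α) prior with multinomial counts c, the posterior is Dirichlet(α + c) componentwise.
Counts are posterior − prior componentwise: 15−9=6, 19−4=15, 18−7=11, 11−5=6, 13−2=11, 23−10=13.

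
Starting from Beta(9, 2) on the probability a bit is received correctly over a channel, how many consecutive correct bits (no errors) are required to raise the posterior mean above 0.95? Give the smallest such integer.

After k correct bits and 0 errors the posterior is Beta(9+k, 2), with mean (9+k)/(9+2+k).
Set (9+k)/(11+k) > 0.95 and solve: k > (0.95·11 − 9)/(1 − 0.95) = 29.000.
The smallest integer exceeding 29.000 is 30.

k = 30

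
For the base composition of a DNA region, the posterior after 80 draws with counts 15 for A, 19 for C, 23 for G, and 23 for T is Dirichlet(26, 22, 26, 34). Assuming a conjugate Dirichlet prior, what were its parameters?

Dirichlet(11, 3, 3, 11)

For a Dirichlet(α) prior with multinomial counts c, the posterior is Dirichlet(α + c) componentwise.
Subtract each count from the matching posterior parameter: 26−15=11, 22−19=3, 26−23=3, 34−23=11.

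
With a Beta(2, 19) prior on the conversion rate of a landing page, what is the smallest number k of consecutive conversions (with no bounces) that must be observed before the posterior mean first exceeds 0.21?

After k conversions and 0 bounces the posterior is Beta(2+k, 19), with mean (2+k)/(2+19+k).
Set (2+k)/(21+k) > 0.21 and solve: k > (0.21·21 − 2)/(1 − 0.21) = 3.051.
The smallest integer exceeding 3.051 is 4.

k = 4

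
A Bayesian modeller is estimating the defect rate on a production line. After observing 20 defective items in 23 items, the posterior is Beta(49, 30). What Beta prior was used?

Beta(29, 27)

Under Beta–binomial conjugacy the posterior parameters are (α+s, β+f).
Subtract the data counts: 49−20=29, 30−3=27.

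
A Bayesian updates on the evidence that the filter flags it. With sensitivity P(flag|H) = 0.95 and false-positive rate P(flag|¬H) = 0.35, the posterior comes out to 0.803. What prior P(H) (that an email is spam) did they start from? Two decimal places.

Bayes' rule in odds form gives O(H|E) = O(H)·[P(E|H)/P(E|¬H)], hence O(H) = O(H|E)/LR.
Posterior odds = 0.803/(1−0.803) = 4.0761. LR = 0.95/0.35 = 2.7143.
Prior odds = 4.0761/2.7143 = 1.5017, so P(H) = 1.5017/(1+1.5017) ≈ 0.60.

P(H) = 0.60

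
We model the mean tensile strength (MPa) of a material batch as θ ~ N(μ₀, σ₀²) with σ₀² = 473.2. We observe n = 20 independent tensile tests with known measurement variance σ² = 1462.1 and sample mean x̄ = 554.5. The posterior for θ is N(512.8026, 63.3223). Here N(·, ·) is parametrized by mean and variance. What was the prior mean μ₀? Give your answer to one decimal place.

μ₀ = 242.9

With known observation variance, the Normal–Normal posterior has precision τ_n = τ₀ + n/σ² and mean μ_n = (τ₀μ₀ + (n/σ²)x̄)/τ_n.
Here τ₀ = 1/473.2 = 0.002113 and τ_data = 20/1462.1 = 0.013679, so τ_n = 0.015792.
Rearranging for μ₀: μ₀ = (μ_n·τ_n − τ_data·x̄)/τ₀ = (512.8026·0.015792 − 0.013679·554.5) / 0.002113 = 0.513173/0.002113 ≈ 242.9.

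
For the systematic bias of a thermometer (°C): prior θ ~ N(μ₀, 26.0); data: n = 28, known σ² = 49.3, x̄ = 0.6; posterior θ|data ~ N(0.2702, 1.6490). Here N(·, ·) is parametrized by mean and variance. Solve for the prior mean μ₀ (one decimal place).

μ₀ = -4.6

With known observation variance, the Normal–Normal posterior has precision τ_n = τ₀ + n/σ² and mean μ_n = (τ₀μ₀ + (n/σ²)x̄)/τ_n.
Here τ₀ = 1/26.0 = 0.038462 and τ_data = 28/49.3 = 0.567951, so τ_n = 0.606413.
Rearranging for μ₀: μ₀ = (μ_n·τ_n − τ_data·x̄)/τ₀ = (0.2702·0.606413 − 0.567951·0.6) / 0.038462 = -0.176918/0.038462 ≈ -4.6.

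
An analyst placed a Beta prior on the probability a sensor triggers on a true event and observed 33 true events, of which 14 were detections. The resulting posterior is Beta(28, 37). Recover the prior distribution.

A Beta(α, β) prior with s successes and f failures in binomial data gives a Beta(α+s, β+f) posterior.
So α = 28 − 14 = 14 and β = 37 − 19 = 18.

Beta(14, 18)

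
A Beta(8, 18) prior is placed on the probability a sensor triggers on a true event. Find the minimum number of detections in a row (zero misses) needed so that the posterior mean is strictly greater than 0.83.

k = 80

After k detections and 0 misses the posterior is Beta(8+k, 18), with mean (8+k)/(8+18+k).
Set (8+k)/(26+k) > 0.83 and solve: k > (0.83·26 − 8)/(1 − 0.83) = 79.882.
The smallest integer exceeding 79.882 is 80, and checking k=80: (88)/(106) = 0.8302 > 0.83.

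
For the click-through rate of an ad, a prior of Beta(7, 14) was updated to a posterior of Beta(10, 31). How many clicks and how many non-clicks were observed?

3 clicks and 17 non-clicks

A Beta(a, b) prior with s successes and f failures in binomial data gives a Beta(a+s, b+f) posterior.
Match parameters: s=10−7=3, f=31−14=17.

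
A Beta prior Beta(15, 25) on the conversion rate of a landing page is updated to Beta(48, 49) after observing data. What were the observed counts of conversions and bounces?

Beta is conjugate to the binomial likelihood: posterior = Beta(α+s, β+f).
Match parameters: s=48−15=33, f=49−25=24.

33 conversions and 24 bounces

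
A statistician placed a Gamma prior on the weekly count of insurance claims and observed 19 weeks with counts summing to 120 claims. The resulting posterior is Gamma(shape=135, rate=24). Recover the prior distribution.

Gamma–Poisson conjugacy: posterior shape = α + Σxᵢ, posterior rate = β + n.
So α = 135 − 120 = 15 and β = 24 − 19 = 5.

Gamma(shape=15, rate=5)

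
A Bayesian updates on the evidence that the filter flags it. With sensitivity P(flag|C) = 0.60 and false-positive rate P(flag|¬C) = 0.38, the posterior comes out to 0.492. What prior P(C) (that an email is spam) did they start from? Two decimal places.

In odds form, posterior odds = prior odds × likelihood ratio, so prior odds = posterior odds ÷ LR.
Posterior odds = 0.492/(1−0.492) = 0.9685. LR = 0.60/0.38 = 1.5789.
Prior odds = 0.9685/1.5789 = 0.6134, so P(C) = 0.6134/(1+0.6134) ≈ 0.38.

P(C) = 0.38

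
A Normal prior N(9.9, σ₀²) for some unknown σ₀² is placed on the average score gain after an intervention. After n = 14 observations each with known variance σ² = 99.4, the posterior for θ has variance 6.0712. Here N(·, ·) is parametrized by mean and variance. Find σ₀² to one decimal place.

σ₀² = 41.9

For the Normal–Normal model with known σ², precisions add: τ_n = τ₀ + n/σ².
So 1/σ₀² = 1/6.0712 − 14/99.4 = 0.164712 − 0.140845 = 0.023867.
Hence σ₀² = 1/0.023867 ≈ 41.9.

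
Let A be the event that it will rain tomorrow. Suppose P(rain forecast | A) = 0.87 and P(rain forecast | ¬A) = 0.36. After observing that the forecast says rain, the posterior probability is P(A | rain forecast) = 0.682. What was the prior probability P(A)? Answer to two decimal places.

In odds form, posterior odds = prior odds × likelihood ratio, so prior odds = posterior odds ÷ LR.
Posterior odds = 0.682/(1−0.682) = 2.1447. LR = 0.87/0.36 = 2.4167.
Prior odds = 2.1447/2.4167 = 0.8874, so P(A) = 0.8874/(1+0.8874) ≈ 0.47.

P(A) = 0.47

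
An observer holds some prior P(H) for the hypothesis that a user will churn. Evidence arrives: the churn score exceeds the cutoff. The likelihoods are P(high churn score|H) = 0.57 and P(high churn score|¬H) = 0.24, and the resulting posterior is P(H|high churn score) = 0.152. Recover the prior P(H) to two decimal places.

In odds form, posterior odds = prior odds × likelihood ratio, so prior odds = posterior odds ÷ LR.
Posterior odds = 0.152/(1−0.152) = 0.1792. LR = 0.57/0.24 = 2.3750.
Prior odds = 0.1792/2.3750 = 0.0755, so P(H) = 0.0755/(1+0.0755) ≈ 0.07.

P(H) = 0.07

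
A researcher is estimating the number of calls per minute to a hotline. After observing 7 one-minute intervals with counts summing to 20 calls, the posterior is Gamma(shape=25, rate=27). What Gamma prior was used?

Gamma–Poisson conjugacy: posterior shape = α + Σxᵢ, posterior rate = β + n.
So α = 25 − 20 = 5 and β = 27 − 7 = 20.

Gamma(shape=5, rate=20)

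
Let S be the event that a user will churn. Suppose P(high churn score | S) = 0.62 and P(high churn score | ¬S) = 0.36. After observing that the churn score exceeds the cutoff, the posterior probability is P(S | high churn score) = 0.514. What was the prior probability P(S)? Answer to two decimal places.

P(S) = 0.38

In odds form, posterior odds = prior odds × likelihood ratio, so prior odds = posterior odds ÷ LR.
Posterior odds = 0.514/(1−0.514) = 1.0576. LR = 0.62/0.36 = 1.7222.
Prior odds = 1.0576/1.7222 = 0.6141, so P(S) = 0.6141/(1+0.6141) ≈ 0.38.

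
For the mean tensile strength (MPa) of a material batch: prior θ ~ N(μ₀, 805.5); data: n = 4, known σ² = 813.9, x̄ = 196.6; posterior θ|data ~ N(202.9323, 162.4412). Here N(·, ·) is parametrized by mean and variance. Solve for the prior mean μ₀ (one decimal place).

With known observation variance, the Normal–Normal posterior has precision τ_n = τ₀ + n/σ² and mean μ_n = (τ₀μ₀ + (n/σ²)x̄)/τ_n.
Here τ₀ = 1/805.5 = 0.001241 and τ_data = 4/813.9 = 0.004915, so τ_n = 0.006156.
Rearranging for μ₀: μ₀ = (μ_n·τ_n − τ_data·x̄)/τ₀ = (202.9323·0.006156 − 0.004915·196.6) / 0.001241 = 0.282962/0.001241 ≈ 228.0.

μ₀ = 228.0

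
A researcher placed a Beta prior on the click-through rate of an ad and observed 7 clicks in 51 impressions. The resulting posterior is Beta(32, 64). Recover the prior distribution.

Under Beta–binomial conjugacy the posterior parameters are (a+s, b+f).
So a = 32 − 7 = 25 and b = 64 − 44 = 20.

Beta(25, 20)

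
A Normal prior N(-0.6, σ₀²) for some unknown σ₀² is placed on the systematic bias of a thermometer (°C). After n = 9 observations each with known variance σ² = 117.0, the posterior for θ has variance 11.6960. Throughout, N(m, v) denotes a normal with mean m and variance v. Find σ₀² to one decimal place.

Posterior precision equals prior precision plus data precision: 1/σ_n² = 1/σ₀² + n/σ².
So 1/σ₀² = 1/11.6960 − 9/117.0 = 0.085499 − 0.076923 = 0.008576.
Hence σ₀² = 1/0.008576 ≈ 116.6.

σ₀² = 116.6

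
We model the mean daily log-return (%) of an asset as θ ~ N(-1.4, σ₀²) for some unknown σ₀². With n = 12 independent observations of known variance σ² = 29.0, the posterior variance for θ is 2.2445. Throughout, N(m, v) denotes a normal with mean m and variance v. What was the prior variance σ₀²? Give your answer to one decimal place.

For the Normal–Normal model with known σ², precisions add: τ_n = τ₀ + n/σ².
So 1/σ₀² = 1/2.2445 − 12/29.0 = 0.445534 − 0.413793 = 0.031741.
Hence σ₀² = 1/0.031741 ≈ 31.5.

σ₀² = 31.5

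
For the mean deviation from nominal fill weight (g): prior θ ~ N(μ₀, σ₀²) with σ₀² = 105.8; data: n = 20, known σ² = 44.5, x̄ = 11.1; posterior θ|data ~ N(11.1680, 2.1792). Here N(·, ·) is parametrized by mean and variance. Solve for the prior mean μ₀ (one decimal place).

μ₀ = 14.4

The posterior mean is a precision-weighted average: μ_n = (τ₀μ₀ + τ_data·x̄)/(τ₀+τ_data), with τ₀=1/σ₀² and τ_data=n/σ².
Here τ₀ = 1/105.8 = 0.009452 and τ_data = 20/44.5 = 0.449438, so τ_n = 0.458890.
Rearranging for μ₀: μ₀ = (μ_n·τ_n − τ_data·x̄)/τ₀ = (11.1680·0.458890 − 0.449438·11.1) / 0.009452 = 0.136122/0.009452 ≈ 14.4.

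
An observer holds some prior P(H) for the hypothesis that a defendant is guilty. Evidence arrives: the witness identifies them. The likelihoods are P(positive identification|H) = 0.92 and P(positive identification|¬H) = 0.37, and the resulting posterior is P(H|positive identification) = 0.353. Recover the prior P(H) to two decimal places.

Bayes' rule in odds form gives O(H|E) = O(H)·[P(E|H)/P(E|¬H)], hence O(H) = O(H|E)/LR.
Posterior odds = 0.353/(1−0.353) = 0.5456. LR = 0.92/0.37 = 2.4865.
Prior odds = 0.5456/2.4865 = 0.2194, so P(H) = 0.2194/(1+0.2194) ≈ 0.18.

P(H) = 0.18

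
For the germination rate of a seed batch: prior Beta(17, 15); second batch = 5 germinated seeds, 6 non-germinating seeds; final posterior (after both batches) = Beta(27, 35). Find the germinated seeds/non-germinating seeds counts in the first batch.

Because Beta–binomial updating is additive in the counts, the combined data contributed (α_post−α_prior, β_post−β_prior) successes and failures.
Total across both batches: 27−17=10 germinated seeds, 35−15=20 non-germinating seeds.
Subtract the second batch: 10−5=5 germinated seeds and 20−6=14 non-germinating seeds.

5 germinated seeds and 14 non-germinating seeds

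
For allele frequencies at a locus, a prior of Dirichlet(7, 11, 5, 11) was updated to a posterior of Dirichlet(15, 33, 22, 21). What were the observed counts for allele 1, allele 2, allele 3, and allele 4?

counts (8, 22, 17, 10)

For a Dirichlet(α) prior with multinomial counts c, the posterior is Dirichlet(α + c) componentwise.
Counts are posterior − prior componentwise: 15−7=8, 33−11=22, 22−5=17, 21−11=10.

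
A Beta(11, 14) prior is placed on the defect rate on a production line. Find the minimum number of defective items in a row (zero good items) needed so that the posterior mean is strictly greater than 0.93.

After k defective items and 0 good items the posterior is Beta(11+k, 14), with mean (11+k)/(11+14+k).
Set (11+k)/(25+k) > 0.93 and solve: k > (0.93·25 − 11)/(1 − 0.93) = 175.000.
The smallest integer exceeding 175.000 is 176.

k = 176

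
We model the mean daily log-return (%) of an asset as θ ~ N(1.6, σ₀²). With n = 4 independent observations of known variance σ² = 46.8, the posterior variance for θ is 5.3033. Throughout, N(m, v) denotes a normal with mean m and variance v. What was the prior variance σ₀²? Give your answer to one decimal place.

σ₀² = 9.7

For the Normal–Normal model with known σ², precisions add: τ_n = τ₀ + n/σ².
So 1/σ₀² = 1/5.3033 − 4/46.8 = 0.188562 − 0.085470 = 0.103092.
Hence σ₀² = 1/0.103092 ≈ 9.7.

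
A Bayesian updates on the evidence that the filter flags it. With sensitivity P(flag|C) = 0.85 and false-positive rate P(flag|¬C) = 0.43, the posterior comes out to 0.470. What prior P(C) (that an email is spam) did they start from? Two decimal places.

Bayes' rule in odds form gives O(C|E) = O(C)·[P(E|C)/P(E|¬C)], hence O(C) = O(C|E)/LR.
Posterior odds = 0.470/(1−0.470) = 0.8868. LR = 0.85/0.43 = 1.9767.
Prior odds = 0.8868/1.9767 = 0.4486, so P(C) = 0.4486/(1+0.4486) ≈ 0.31.

P(C) = 0.31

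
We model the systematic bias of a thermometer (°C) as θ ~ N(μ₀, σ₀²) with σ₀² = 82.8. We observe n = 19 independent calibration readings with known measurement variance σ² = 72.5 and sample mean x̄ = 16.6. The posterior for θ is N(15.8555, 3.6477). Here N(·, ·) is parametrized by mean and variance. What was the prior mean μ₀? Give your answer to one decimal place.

With known observation variance, the Normal–Normal posterior has precision τ_n = τ₀ + n/σ² and mean μ_n = (τ₀μ₀ + (n/σ²)x̄)/τ_n.
Here τ₀ = 1/82.8 = 0.012077 and τ_data = 19/72.5 = 0.262069, so τ_n = 0.274146.
Rearranging for μ₀: μ₀ = (μ_n·τ_n − τ_data·x̄)/τ₀ = (15.8555·0.274146 − 0.262069·16.6) / 0.012077 = -0.003623/0.012077 ≈ -0.3.

μ₀ = -0.3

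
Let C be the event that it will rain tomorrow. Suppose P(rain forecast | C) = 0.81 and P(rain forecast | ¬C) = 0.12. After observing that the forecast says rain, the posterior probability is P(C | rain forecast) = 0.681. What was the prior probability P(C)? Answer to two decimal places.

P(C) = 0.24

Bayes' rule in odds form gives O(C|E) = O(C)·[P(E|C)/P(E|¬C)], hence O(C) = O(C|E)/LR.
Posterior odds = 0.681/(1−0.681) = 2.1348. LR = 0.81/0.12 = 6.7500.
Prior odds = 2.1348/6.7500 = 0.3163, so P(C) = 0.3163/(1+0.3163) ≈ 0.24.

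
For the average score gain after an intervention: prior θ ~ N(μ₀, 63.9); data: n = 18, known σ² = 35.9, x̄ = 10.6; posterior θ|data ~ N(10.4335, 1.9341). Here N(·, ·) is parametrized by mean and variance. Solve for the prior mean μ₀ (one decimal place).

With known observation variance, the Normal–Normal posterior has precision τ_n = τ₀ + n/σ² and mean μ_n = (τ₀μ₀ + (n/σ²)x̄)/τ_n.
Here τ₀ = 1/63.9 = 0.015649 and τ_data = 18/35.9 = 0.501393, so τ_n = 0.517042.
Rearranging for μ₀: μ₀ = (μ_n·τ_n − τ_data·x̄)/τ₀ = (10.4335·0.517042 − 0.501393·10.6) / 0.015649 = 0.079792/0.015649 ≈ 5.1.

μ₀ = 5.1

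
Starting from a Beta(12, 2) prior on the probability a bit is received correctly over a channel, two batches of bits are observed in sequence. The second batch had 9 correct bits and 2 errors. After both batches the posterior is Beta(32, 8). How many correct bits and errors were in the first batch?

11 correct bits and 4 errors

Because Beta–binomial updating is additive in the counts, the combined data contributed (α_post−α_prior, β_post−β_prior) successes and failures.
Total across both batches: 32−12=20 correct bits, 8−2=6 errors.
Subtract the second batch: 20−9=11 correct bits and 6−2=4 errors.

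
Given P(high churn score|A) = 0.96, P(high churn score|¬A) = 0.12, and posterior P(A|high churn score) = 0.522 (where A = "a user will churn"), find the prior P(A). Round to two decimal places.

In odds form, posterior odds = prior odds × likelihood ratio, so prior odds = posterior odds ÷ LR.
Posterior odds = 0.522/(1−0.522) = 1.0921. LR = 0.96/0.12 = 8.0000.
Prior odds = 1.0921/8.0000 = 0.1365, so P(A) = 0.1365/(1+0.1365) ≈ 0.12.

P(A) = 0.12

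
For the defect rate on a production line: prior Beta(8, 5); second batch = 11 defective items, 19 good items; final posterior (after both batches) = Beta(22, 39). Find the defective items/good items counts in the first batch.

Sequential conjugate updates are equivalent to a single update on the pooled data, so total successes = posterior α − prior α and total failures = posterior β − prior β.
Total across both batches: 22−8=14 defective items, 39−5=34 good items.
Subtract the second batch: 14−11=3 defective items and 34−19=15 good items.

3 defective items and 15 good items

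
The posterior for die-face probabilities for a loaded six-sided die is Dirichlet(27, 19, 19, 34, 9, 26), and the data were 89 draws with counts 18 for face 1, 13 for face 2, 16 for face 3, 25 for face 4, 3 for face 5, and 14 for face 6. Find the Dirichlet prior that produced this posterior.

For a Dirichlet(α) prior with multinomial counts c, the posterior is Dirichlet(α + c) componentwise.
Subtract each count from the matching posterior parameter: 27−18=9, 19−13=6, 19−16=3, 34−25=9, 9−3=6, 26−14=12.

Dirichlet(9, 6, 3, 9, 6, 12)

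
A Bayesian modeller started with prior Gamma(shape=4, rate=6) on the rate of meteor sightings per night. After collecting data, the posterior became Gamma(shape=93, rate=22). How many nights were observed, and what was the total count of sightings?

n = 16 nights with total 89 sightings

A Gamma(α, β) prior (rate parametrization) on a Poisson rate with n observations summing to S gives posterior Gamma(α+S, β+n).
Matching: Σxᵢ = 93 − 4 = 89 and n = 22 − 6 = 16.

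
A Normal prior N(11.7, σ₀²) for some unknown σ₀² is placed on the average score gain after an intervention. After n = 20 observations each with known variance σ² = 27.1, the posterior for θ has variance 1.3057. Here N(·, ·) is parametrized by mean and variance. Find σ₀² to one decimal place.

For the Normal–Normal model with known σ², precisions add: τ_n = τ₀ + n/σ².
So 1/σ₀² = 1/1.3057 − 20/27.1 = 0.765873 − 0.738007 = 0.027866.
Hence σ₀² = 1/0.027866 ≈ 35.9.

σ₀² = 35.9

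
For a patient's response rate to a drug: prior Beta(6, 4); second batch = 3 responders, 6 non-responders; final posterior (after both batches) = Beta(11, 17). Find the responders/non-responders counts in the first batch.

2 responders and 7 non-responders

Because Beta–binomial updating is additive in the counts, the combined data contributed (α_post−α_prior, β_post−β_prior) successes and failures.
Total across both batches: 11−6=5 responders, 17−4=13 non-responders.
Subtract the second batch: 5−3=2 responders and 13−6=7 non-responders.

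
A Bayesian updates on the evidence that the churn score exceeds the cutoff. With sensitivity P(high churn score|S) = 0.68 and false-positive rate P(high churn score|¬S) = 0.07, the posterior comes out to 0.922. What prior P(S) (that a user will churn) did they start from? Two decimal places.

In odds form, posterior odds = prior odds × likelihood ratio, so prior odds = posterior odds ÷ LR.
Posterior odds = 0.922/(1−0.922) = 11.8205. LR = 0.68/0.07 = 9.7143.
Prior odds = 11.8205/9.7143 = 1.2168, so P(S) = 1.2168/(1+1.2168) ≈ 0.55.

P(S) = 0.55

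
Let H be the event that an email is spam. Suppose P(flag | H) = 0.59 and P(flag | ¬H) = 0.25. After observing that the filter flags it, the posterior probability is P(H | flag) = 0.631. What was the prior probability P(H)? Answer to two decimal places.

P(H) = 0.42

In odds form, posterior odds = prior odds × likelihood ratio, so prior odds = posterior odds ÷ LR.
Posterior odds = 0.631/(1−0.631) = 1.7100. LR = 0.59/0.25 = 2.3600.
Prior odds = 1.7100/2.3600 = 0.7246, so P(H) = 0.7246/(1+0.7246) ≈ 0.42.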